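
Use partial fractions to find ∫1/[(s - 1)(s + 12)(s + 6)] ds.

Cover-up: α = 1/91, β = 1/78, γ = -1/42. Decomposition: (1/91)/(s - 1) + (1/78)/(s + 12) - (1/42)/(s + 6). Integrate each term: (1/91) ln|(s - 1)| + (1/78) ln|(s + 12)| - (1/42) ln|(s + 6)| + C


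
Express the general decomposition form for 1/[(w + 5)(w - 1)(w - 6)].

Three distinct linear factors: α/(w + 5) + β/(w - 1) + γ/(w - 6)


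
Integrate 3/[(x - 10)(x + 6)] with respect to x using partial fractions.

Decompose: 3/[(x - 10)(x + 6)] = (3/16)/(x - 10) - (3/16)/(x + 6). Integrate each term: (3/16) ln|(x - 10)| - (3/16) ln|(x + 6)| + C


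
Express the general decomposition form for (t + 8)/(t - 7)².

Repeated linear factor: P/(t - 7) + Q/(t - 7)²


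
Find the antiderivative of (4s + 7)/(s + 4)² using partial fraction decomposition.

Decompose: α = 4, β = 4·(-4) + 7 = -9, so (4s + 7)/(s + 4)² = 4/(s + 4) - 9/(s + 4)². Integrate: ∫ α/(s + 4) ds = 4 ln|(s + 4)|; ∫ β/(s + 4)² ds = 9/(s + 4). Sum: 4 ln|(s + 4)| + 9/(s + 4) + C


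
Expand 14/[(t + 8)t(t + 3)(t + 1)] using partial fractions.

Using Heaviside cover-up: (-1/20)/(t + 8) + (7/12)/t + (7/15)/(t + 3) - 1/(t + 1)


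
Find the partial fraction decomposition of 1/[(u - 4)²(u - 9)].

Cover-up at u=9: R = 1/(9 - 4)² = 1/25. Cover-up at u=4: Q = 1/(4 - 9) = -1/5. Comparing u² coeff: P = -R = -1/25
Result: (-1/25)/(u - 4) - (1/5)/(u - 4)² + (1/25)/(u - 9)


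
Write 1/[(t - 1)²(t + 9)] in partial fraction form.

Cover-up at t=-9: R = 1/(-9 - 1)² = 1/100. Cover-up at t=1: Q = 1/(1 + 9) = 1/10. Comparing t² coeff: P = -R = -1/100
Result: (-1/100)/(t - 1) + (1/10)/(t - 1)² + (1/100)/(t + 9)


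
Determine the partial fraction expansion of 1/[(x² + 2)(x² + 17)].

Coefficient matching gives A = C = 0, B = 1/(17-2) = 1/15, D = -B = -1/15
Result: (1/15)/(x² + 2) - (1/15)/(x² + 17)


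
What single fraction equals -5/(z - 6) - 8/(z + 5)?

Common denominator (z - 6)(z + 5). Numerator: -5(z + 5) - 8(z - 6) = (-5z - 25) - (8z - 48) = -13z + 23
Result: (-13z + 23)/[(z - 6)(z + 5)]


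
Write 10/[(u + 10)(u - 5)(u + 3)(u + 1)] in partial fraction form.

Using Heaviside cover-up: (-2/189)/(u + 10) + (1/72)/(u - 5) + (5/56)/(u + 3) - (5/54)/(u + 1)


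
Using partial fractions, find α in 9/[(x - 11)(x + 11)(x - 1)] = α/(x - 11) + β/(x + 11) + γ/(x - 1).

Cover-up at x = 11: α = 9/[(11 + 11)(11 - 1)] = 9/[(22)(10)] = 9/220


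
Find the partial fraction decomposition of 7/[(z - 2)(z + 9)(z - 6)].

Using cover-up method: P = -7/44, Q = 7/165, R = 7/60
Result: (-7/44)/(z - 2) + (7/165)/(z + 9) + (7/60)/(z - 6)


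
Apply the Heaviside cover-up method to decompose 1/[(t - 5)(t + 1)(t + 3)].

Cover (t - 5), t=5: A = 1/[(5 + 1)(5 + 3)] = 1/48. Cover (t + 1), t=-1: B = 1/[(-1 - 5)(-1 + 3)] = -1/12. Cover (t + 3), t=-3: C = 1/[(-3 - 5)(-3 + 1)] = 1/16.
Result: (1/48)/(t - 5) - (1/12)/(t + 1) + (1/16)/(t + 3)


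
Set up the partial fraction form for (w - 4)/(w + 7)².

Repeated linear factor: α/(w + 7) + β/(w + 7)²


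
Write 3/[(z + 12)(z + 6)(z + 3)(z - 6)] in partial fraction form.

Using Heaviside cover-up: (-1/324)/(z + 12) + (1/72)/(z + 6) - (1/81)/(z + 3) + (1/648)/(z - 6)


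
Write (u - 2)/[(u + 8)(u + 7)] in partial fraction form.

At u=-8: A = (1·(-8) - 2)/(-8 + 7) = 10. At u=-7: B = (1·(-7) - 2)/(-7 + 8) = -9
Result: 10/(u + 8) - 9/(u + 7)


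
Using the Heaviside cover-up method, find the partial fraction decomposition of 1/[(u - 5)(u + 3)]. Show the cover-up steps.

Cover (u - 5): set u=5, get α = 1/(5 + 3) = 1/8. Cover (u + 3): set u=-3, get β = 1/(-3 - 5) = -1/8.
Result: (1/8)/(u - 5) - (1/8)/(u + 3)


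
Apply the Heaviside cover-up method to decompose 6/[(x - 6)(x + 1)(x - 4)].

Cover (x - 6), x=6: P = 6/[(6 + 1)(6 - 4)] = 3/7. Cover (x + 1), x=-1: Q = 6/[(-1 - 6)(-1 - 4)] = 6/35. Cover (x - 4), x=4: R = 6/[(4 - 6)(4 + 1)] = -3/5.
Result: (3/7)/(x - 6) + (6/35)/(x + 1) - (3/5)/(x - 4)


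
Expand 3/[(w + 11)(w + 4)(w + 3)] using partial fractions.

Using cover-up method: α = 3/56, β = -3/7, γ = 3/8
Result: (3/56)/(w + 11) - (3/7)/(w + 4) + (3/8)/(w + 3)


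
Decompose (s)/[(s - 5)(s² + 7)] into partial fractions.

At s=5: A = (1·5 + 0)/(5² + 7) = 5/32. B = -A = -5/32, C = 1 - 5·A = 7/32
Result: (5/32)/(s - 5) - ((5/32)s - 7/32)/(s² + 7)


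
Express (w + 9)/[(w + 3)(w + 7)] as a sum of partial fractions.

At w=-3: P = (1·(-3) + 9)/(-3 + 7) = 3/2. At w=-7: Q = (1·(-7) + 9)/(-7 + 3) = -1/2
Result: (3/2)/(w + 3) - (1/2)/(w + 7)


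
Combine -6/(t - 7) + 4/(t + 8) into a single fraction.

Common denominator (t - 7)(t + 8). Numerator: -6(t + 8) + 4(t - 7) = (-6t - 48) + (4t - 28) = -2t - 76
Result: (-2t - 76)/[(t - 7)(t + 8)]


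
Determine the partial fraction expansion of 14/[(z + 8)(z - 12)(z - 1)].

Using cover-up method: α = 7/90, β = 7/110, γ = -14/99
Result: (7/90)/(z + 8) + (7/110)/(z - 12) - (14/99)/(z - 1)


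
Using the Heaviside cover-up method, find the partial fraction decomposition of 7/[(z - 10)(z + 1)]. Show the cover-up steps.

Cover (z - 10): set z=10, get α = 7/(10 + 1) = 7/11. Cover (z + 1): set z=-1, get β = 7/(-1 - 10) = -7/11.
Result: (7/11)/(z - 10) - (7/11)/(z + 1)


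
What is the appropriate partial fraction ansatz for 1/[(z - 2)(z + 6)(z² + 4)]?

Two linear + quadratic: A/(z - 2) + B/(z + 6) + (Cz + D)/(z² + 4)


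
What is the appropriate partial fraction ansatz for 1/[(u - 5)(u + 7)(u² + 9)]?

Two linear + quadratic: α/(u - 5) + β/(u + 7) + (γu + δ)/(u² + 9)


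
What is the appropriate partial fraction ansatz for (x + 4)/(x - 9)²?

Repeated linear factor: α/(x - 9) + β/(x - 9)²


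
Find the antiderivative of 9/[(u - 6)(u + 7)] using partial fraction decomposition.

Decompose: 9/[(u - 6)(u + 7)] = (9/13)/(u - 6) - (9/13)/(u + 7). Integrate each term: (9/13) ln|(u - 6)| - (9/13) ln|(u + 7)| + C


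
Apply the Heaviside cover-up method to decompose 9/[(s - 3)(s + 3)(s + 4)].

Cover (s - 3), s=3: A = 9/[(3 + 3)(3 + 4)] = 3/14. Cover (s + 3), s=-3: B = 9/[(-3 - 3)(-3 + 4)] = -3/2. Cover (s + 4), s=-4: C = 9/[(-4 - 3)(-4 + 3)] = 9/7.
Result: (3/14)/(s - 3) - (3/2)/(s + 3) + (9/7)/(s + 4)


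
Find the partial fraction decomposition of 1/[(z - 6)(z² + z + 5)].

Cover-up at z = 6: A = 1/(6² + 1·6 + 5) = 1/47. Then B = -A = -1/47, C = -A·(1 + 6) = -7/47
Result: (1/47)/(z - 6) - ((1/47)z + 7/47)/(z² + z + 5)


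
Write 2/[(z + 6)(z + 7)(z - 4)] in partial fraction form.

Using cover-up method: P = -1/5, Q = 2/11, R = 1/55
Result: (-1/5)/(z + 6) + (2/11)/(z + 7) + (1/55)/(z - 4)


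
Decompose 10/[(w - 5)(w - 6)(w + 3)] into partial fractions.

Using cover-up method: α = -5/4, β = 10/9, γ = 5/36
Result: (-5/4)/(w - 5) + (10/9)/(w - 6) + (5/36)/(w + 3)


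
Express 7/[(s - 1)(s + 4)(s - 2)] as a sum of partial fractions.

Using cover-up method: α = -7/5, β = 7/30, γ = 7/6
Result: (-7/5)/(s - 1) + (7/30)/(s + 4) + (7/6)/(s - 2)


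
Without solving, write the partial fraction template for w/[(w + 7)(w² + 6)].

Linear + irreducible quadratic: A/(w + 7) + (Bw + C)/(w² + 6)


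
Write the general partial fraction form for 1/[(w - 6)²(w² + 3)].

Repeated linear + quadratic: A/(w - 6) + B/(w - 6)² + (Cw + D)/(w² + 3)


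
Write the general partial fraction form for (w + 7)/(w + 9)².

Repeated linear factor: P/(w + 9) + Q/(w + 9)²


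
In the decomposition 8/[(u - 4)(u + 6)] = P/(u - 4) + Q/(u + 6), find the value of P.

Cover-up at u = 4: P = 8/(4 + 6) = 8/10 = 4/5


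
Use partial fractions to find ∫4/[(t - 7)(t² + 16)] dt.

Cover-up at t=7: A = 4/(7²+16) = 4/65. Coeff matching: B = -4/65, C = -28/65. Decomposition: (4/65)/(t - 7) - ((4/65)t + 28/65)/(t² + 16). Integrate: linear → ln, quadratic → (1/2)ln + arctan: (4/65) ln|(t - 7)| - (2/65) ln(t² + 16) - (7/65) arctan(t/4) + C


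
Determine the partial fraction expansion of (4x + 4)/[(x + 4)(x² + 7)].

At x=-4: A = (4·(-4) + 4)/((-4)² + 7) = -12/23. B = -A = 12/23, C = 4 - (-4)·A = 44/23
Result: (-12/23)/(x + 4) + ((12/23)x + 44/23)/(x² + 7)


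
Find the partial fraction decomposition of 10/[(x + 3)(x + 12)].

10/(x + 3)(x + 12) = α/(x + 3) + β/(x + 12). α = 10/(-3 + 12) = 10/9, β = 10/(-12 + 3) = -10/9
Result: (10/9)/(x + 3) - (10/9)/(x + 12)


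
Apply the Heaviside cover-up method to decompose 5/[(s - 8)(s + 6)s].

Cover (s - 8), s=8: A = 5/[(8 + 6)(8 - 0)] = 5/112. Cover (s + 6), s=-6: B = 5/[(-6 - 8)(-6 - 0)] = 5/84. Cover s, s=0: C = 5/[(0 - 8)(0 + 6)] = -5/48.
Result: (5/112)/(s - 8) + (5/84)/(s + 6) - (5/48)/s


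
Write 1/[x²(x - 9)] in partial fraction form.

Cover-up at x=9: R = 1/(9 - 0)² = 1/81. Cover-up at x=0: Q = 1/(0 - 9) = -1/9. Comparing x² coeff: P = -R = -1/81
Result: (-1/81)/x - (1/9)/x² + (1/81)/(x - 9)


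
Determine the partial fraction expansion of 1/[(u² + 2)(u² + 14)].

Coefficient matching gives A = C = 0, B = 1/(14-2) = 1/12, D = -B = -1/12
Result: (1/12)/(u² + 2) - (1/12)/(u² + 14)


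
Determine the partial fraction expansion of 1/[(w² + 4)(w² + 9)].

Coefficient matching gives α = γ = 0, β = 1/(9-4) = 1/5, δ = -β = -1/5
Result: (1/5)/(w² + 4) - (1/5)/(w² + 9)


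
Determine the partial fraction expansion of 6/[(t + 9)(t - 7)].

6/(t + 9)(t - 7) = A/(t + 9) + B/(t - 7). A = 6/(-9 - 7) = -3/8, B = 6/(7 + 9) = 3/8
Result: (-3/8)/(t + 9) + (3/8)/(t - 7)


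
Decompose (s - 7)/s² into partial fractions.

(s - 7) = As + B. At s = 0: B = 1·0 - 7 = -7. Coeff of s: A = 1
Result: 1/s - 7/s²


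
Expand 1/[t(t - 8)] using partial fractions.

1/t(t - 8) = A/t + B/(t - 8). A = 1/(0 - 8) = -1/8, B = 1/(8 - 0) = 1/8
Result: (-1/8)/t + (1/8)/(t - 8)


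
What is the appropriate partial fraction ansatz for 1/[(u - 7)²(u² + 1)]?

Repeated linear + quadratic: α/(u - 7) + β/(u - 7)² + (γu + δ)/(u² + 1)


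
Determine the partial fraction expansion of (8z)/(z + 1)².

(8z) = P(z + 1) + Q. At z = -1: Q = 8·(-1) + 0 = -8. Coeff of z: P = 8
Result: 8/(z + 1) - 8/(z + 1)²


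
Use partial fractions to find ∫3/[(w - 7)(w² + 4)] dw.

Cover-up at w=7: P = 3/(7²+4) = 3/53. Coeff matching: Q = -3/53, R = -21/53. Decomposition: (3/53)/(w - 7) - ((3/53)w + 21/53)/(w² + 4). Integrate: linear → ln, quadratic → (1/2)ln + arctan: (3/53) ln|(w - 7)| - (3/106) ln(w² + 4) - (21/106) arctan(w/2) + C


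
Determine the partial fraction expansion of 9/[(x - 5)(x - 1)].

9/(x - 5)(x - 1) = A/(x - 5) + B/(x - 1). A = 9/(5 - 1) = 9/4, B = 9/(1 - 5) = -9/4
Result: (9/4)/(x - 5) - (9/4)/(x - 1)


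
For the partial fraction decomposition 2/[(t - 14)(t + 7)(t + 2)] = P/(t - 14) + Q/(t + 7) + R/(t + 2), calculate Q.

Cover-up at t = -7: Q = 2/[(-7 - 14)(-7 + 2)] = 2/[(-21)(-5)] = 2/105


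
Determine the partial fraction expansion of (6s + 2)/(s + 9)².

(6s + 2) = α(s + 9) + β. At s = -9: β = 6·(-9) + 2 = -52. Coeff of s: α = 6
Result: 6/(s + 9) - 52/(s + 9)²


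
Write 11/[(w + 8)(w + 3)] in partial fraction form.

11/(w + 8)(w + 3) = α/(w + 8) + β/(w + 3). α = 11/(-8 + 3) = -11/5, β = 11/(-3 + 8) = 11/5
Result: (-11/5)/(w + 8) + (11/5)/(w + 3)


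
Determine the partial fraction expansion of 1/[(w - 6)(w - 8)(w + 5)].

Using cover-up method: P = -1/22, Q = 1/26, R = 1/143
Result: (-1/22)/(w - 6) + (1/26)/(w - 8) + (1/143)/(w + 5)


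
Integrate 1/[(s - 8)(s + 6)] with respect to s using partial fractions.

Decompose: 1/[(s - 8)(s + 6)] = (1/14)/(s - 8) - (1/14)/(s + 6). Integrate each term: (1/14) ln|(s - 8)| - (1/14) ln|(s + 6)| + C


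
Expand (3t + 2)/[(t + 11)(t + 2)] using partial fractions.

At t=-11: P = (3·(-11) + 2)/(-11 + 2) = 31/9. At t=-2: Q = (3·(-2) + 2)/(-2 + 11) = -4/9
Result: (31/9)/(t + 11) - (4/9)/(t + 2)


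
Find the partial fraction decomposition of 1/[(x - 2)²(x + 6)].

Cover-up at x=-6: C = 1/(-6 - 2)² = 1/64. Cover-up at x=2: B = 1/(2 + 6) = 1/8. Comparing x² coeff: A = -C = -1/64
Result: (-1/64)/(x - 2) + (1/8)/(x - 2)² + (1/64)/(x + 6)


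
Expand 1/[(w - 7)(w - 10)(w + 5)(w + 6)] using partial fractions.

Using Heaviside cover-up: (-1/468)/(w - 7) + (1/720)/(w - 10) + (1/180)/(w + 5) - (1/208)/(w + 6)


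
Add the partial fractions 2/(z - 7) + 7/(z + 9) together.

Common denominator (z - 7)(z + 9). Numerator: 2(z + 9) + 7(z - 7) = (2z + 18) + (7z - 49) = 9z - 31
Result: (9z - 31)/[(z - 7)(z + 9)]


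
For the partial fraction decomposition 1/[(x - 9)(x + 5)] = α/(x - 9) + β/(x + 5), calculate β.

Cover-up at x = -5: β = 1/(-5 - 9) = -1/14


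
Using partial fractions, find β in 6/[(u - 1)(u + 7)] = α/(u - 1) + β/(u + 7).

Cover-up at u = -7: β = 6/(-7 - 1) = -6/8 = -3/4


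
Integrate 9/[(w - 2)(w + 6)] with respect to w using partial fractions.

Decompose: 9/[(w - 2)(w + 6)] = (9/8)/(w - 2) - (9/8)/(w + 6). Integrate each term: (9/8) ln|(w - 2)| - (9/8) ln|(w + 6)| + C


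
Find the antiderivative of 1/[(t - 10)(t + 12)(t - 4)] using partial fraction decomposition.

Cover-up: α = 1/132, β = 1/352, γ = -1/96. Decomposition: (1/132)/(t - 10) + (1/352)/(t + 12) - (1/96)/(t - 4). Integrate each term: (1/132) ln|(t - 10)| + (1/352) ln|(t + 12)| - (1/96) ln|(t - 4)| + C


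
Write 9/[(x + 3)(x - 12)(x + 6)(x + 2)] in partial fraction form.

Using Heaviside cover-up: (1/5)/(x + 3) + (1/420)/(x - 12) - (1/24)/(x + 6) - (9/56)/(x + 2)


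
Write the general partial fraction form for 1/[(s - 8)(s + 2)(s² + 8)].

Two linear + quadratic: A/(s - 8) + B/(s + 2) + (Cs + D)/(s² + 8)


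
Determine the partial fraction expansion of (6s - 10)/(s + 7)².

(6s - 10) = P(s + 7) + Q. At s = -7: Q = 6·(-7) - 10 = -52. Coeff of s: P = 6
Result: 6/(s + 7) - 52/(s + 7)²


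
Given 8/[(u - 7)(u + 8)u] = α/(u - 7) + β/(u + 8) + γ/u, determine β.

Cover-up at u = -8: β = 8/[(-8 - 7)(-8 - 0)] = 8/[(-15)(-8)] = 8/120 = 1/15


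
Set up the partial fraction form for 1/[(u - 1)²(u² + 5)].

Repeated linear + quadratic: P/(u - 1) + Q/(u - 1)² + (Ru + S)/(u² + 5)


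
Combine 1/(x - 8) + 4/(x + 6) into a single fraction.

Common denominator (x - 8)(x + 6). Numerator: 1(x + 6) + 4(x - 8) = (x + 6) + (4x - 32) = 5x - 26
Result: (5x - 26)/[(x - 8)(x + 6)]


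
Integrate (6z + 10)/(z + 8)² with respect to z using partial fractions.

Decompose: A = 6, B = 6·(-8) + 10 = -38, so (6z + 10)/(z + 8)² = 6/(z + 8) - 38/(z + 8)². Integrate: ∫ A/(z + 8) dz = 6 ln|(z + 8)|; ∫ B/(z + 8)² dz = 38/(z + 8). Sum: 6 ln|(z + 8)| + 38/(z + 8) + C


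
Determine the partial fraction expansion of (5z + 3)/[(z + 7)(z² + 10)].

At z=-7: P = (5·(-7) + 3)/((-7)² + 10) = -32/59. Q = -P = 32/59, R = 5 - (-7)·P = 71/59
Result: (-32/59)/(z + 7) + ((32/59)z + 71/59)/(z² + 10)


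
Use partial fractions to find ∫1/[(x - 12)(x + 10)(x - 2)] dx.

Cover-up: P = 1/220, Q = 1/264, R = -1/120. Decomposition: (1/220)/(x - 12) + (1/264)/(x + 10) - (1/120)/(x - 2). Integrate each term: (1/220) ln|(x - 12)| + (1/264) ln|(x + 10)| - (1/120) ln|(x - 2)| + C


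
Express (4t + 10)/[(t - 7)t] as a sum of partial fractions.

At t=7: α = (4·7 + 10)/(7 - 0) = 38/7. At t=0: β = (4·0 + 10)/(0 - 7) = -10/7
Result: (38/7)/(t - 7) - (10/7)/t


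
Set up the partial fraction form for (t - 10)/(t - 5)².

Repeated linear factor: α/(t - 5) + β/(t - 5)²


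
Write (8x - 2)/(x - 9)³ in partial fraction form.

(8x - 2) = P(x - 9)² + Q(x - 9) + R. At x = 9: R = 8·9 - 2 = 70. Coefficients: P = 0, Q = 8
Result: 8/(x - 9)² + 70/(x - 9)³


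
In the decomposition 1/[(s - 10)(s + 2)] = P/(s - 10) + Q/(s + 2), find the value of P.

Cover-up at s = 10: P = 1/(10 + 2) = 1/12


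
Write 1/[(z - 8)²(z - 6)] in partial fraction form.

Cover-up at z=6: C = 1/(6 - 8)² = 1/4. Cover-up at z=8: B = 1/(8 - 6) = 1/2. Comparing z² coeff: A = -C = -1/4
Result: (-1/4)/(z - 8) + (1/2)/(z - 8)² + (1/4)/(z - 6)


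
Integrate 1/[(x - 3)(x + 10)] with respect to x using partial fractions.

Decompose: 1/[(x - 3)(x + 10)] = (1/13)/(x - 3) - (1/13)/(x + 10). Integrate each term: (1/13) ln|(x - 3)| - (1/13) ln|(x + 10)| + C


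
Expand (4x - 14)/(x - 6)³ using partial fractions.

(4x - 14) = α(x - 6)² + β(x - 6) + γ. At x = 6: γ = 4·6 - 14 = 10. Coefficients: α = 0, β = 4
Result: 4/(x - 6)² + 10/(x - 6)³


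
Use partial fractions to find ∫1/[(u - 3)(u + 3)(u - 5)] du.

Cover-up: A = -1/12, B = 1/48, C = 1/16. Decomposition: (-1/12)/(u - 3) + (1/48)/(u + 3) + (1/16)/(u - 5). Integrate each term: (-1/12) ln|(u - 3)| + (1/48) ln|(u + 3)| + (1/16) ln|(u - 5)| + C


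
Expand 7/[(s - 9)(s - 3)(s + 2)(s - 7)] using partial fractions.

Using Heaviside cover-up: (7/132)/(s - 9) + (7/120)/(s - 3) - (7/495)/(s + 2) - (7/72)/(s - 7)


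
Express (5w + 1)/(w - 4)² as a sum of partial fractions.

(5w + 1) = P(w - 4) + Q. At w = 4: Q = 5·4 + 1 = 21. Coeff of w: P = 5
Result: 5/(w - 4) + 21/(w - 4)²


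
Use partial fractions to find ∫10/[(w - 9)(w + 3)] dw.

Decompose: 10/[(w - 9)(w + 3)] = (5/6)/(w - 9) - (5/6)/(w + 3). Integrate each term: (5/6) ln|(w - 9)| - (5/6) ln|(w + 3)| + C


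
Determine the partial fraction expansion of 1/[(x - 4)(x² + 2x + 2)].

Cover-up at x = 4: A = 1/(4² + 2·4 + 2) = 1/26. Then B = -A = -1/26, C = -A·(2 + 4) = -3/13
Result: (1/26)/(x - 4) - ((1/26)x + 3/13)/(x² + 2x + 2)


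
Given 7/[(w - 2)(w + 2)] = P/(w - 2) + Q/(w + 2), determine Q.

Cover-up at w = -2: Q = 7/(-2 - 2) = -7/4


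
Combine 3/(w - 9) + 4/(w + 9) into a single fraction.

Common denominator (w - 9)(w + 9). Numerator: 3(w + 9) + 4(w - 9) = (3w + 27) + (4w - 36) = 7w - 9
Result: (7w - 9)/[(w - 9)(w + 9)]


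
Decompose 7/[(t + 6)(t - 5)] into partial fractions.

7/(t + 6)(t - 5) = P/(t + 6) + Q/(t - 5). P = 7/(-6 - 5) = -7/11, Q = 7/(5 + 6) = 7/11
Result: (-7/11)/(t + 6) + (7/11)/(t - 5)


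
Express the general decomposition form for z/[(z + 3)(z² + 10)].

Linear + irreducible quadratic: α/(z + 3) + (βz + γ)/(z² + 10)


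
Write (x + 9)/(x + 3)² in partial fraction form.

(x + 9) = P(x + 3) + Q. At x = -3: Q = 1·(-3) + 9 = 6. Coeff of x: P = 1
Result: 1/(x + 3) + 6/(x + 3)²


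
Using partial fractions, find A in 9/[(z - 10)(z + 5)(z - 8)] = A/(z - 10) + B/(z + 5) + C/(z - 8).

Cover-up at z = 10: A = 9/[(10 + 5)(10 - 8)] = 9/[(15)(2)] = 9/30 = 3/10


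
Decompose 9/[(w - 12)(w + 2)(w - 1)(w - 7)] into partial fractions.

Using Heaviside cover-up: (9/770)/(w - 12) - (1/42)/(w + 2) + (1/22)/(w - 1) - (1/30)/(w - 7)


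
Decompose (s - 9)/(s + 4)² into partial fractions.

(s - 9) = α(s + 4) + β. At s = -4: β = 1·(-4) - 9 = -13. Coeff of s: α = 1
Result: 1/(s + 4) - 13/(s + 4)²


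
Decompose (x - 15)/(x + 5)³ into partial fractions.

(x - 15) = P(x + 5)² + Q(x + 5) + R. At x = -5: R = 1·(-5) - 15 = -20. Coefficients: P = 0, Q = 1
Result: 1/(x + 5)² - 20/(x + 5)³


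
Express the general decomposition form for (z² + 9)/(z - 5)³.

Repeated linear factor (power 3): α/(z - 5) + β/(z - 5)² + γ/(z - 5)³


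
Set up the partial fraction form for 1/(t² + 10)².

Repeated quadratic factor: (αt + β)/(t² + 10) + (γt + δ)/(t² + 10)²


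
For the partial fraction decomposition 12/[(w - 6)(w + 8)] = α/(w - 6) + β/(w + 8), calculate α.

Cover-up at w = 6: α = 12/(6 + 8) = 12/14 = 6/7


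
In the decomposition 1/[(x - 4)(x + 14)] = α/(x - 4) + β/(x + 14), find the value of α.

Cover-up at x = 4: α = 1/(4 + 14) = 1/18


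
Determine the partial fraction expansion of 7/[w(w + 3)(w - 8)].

Using cover-up method: A = -7/24, B = 7/33, C = 7/88
Result: (-7/24)/w + (7/33)/(w + 3) + (7/88)/(w - 8)


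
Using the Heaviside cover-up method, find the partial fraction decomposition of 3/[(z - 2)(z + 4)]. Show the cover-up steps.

Cover (z - 2): set z=2, get P = 3/(2 + 4) = 1/2. Cover (z + 4): set z=-4, get Q = 3/(-4 - 2) = -1/2.
Result: (1/2)/(z - 2) - (1/2)/(z + 4)


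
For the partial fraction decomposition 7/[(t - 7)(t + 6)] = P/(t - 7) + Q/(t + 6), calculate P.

Cover-up at t = 7: P = 7/(7 + 6) = 7/13


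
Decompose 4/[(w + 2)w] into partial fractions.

4/(w + 2)w = α/(w + 2) + β/w. α = 4/(-2 - 0) = -2, β = 4/(0 + 2) = 2
Result: -2/(w + 2) + 2/w


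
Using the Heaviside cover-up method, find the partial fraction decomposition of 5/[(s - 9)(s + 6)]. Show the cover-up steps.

Cover (s - 9): set s=9, get A = 5/(9 + 6) = 1/3. Cover (s + 6): set s=-6, get B = 5/(-6 - 9) = -1/3.
Result: (1/3)/(s - 9) - (1/3)/(s + 6)


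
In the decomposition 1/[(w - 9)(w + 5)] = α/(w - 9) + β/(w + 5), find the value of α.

Cover-up at w = 9: α = 1/(9 + 5) = 1/14


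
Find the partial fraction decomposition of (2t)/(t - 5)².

(2t) = α(t - 5) + β. At t = 5: β = 2·5 + 0 = 10. Coeff of t: α = 2
Result: 2/(t - 5) + 10/(t - 5)²


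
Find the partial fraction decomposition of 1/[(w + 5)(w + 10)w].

Using cover-up method: P = -1/25, Q = 1/50, R = 1/50
Result: (-1/25)/(w + 5) + (1/50)/(w + 10) + (1/50)/w


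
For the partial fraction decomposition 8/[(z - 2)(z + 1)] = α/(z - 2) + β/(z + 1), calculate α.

Cover-up at z = 2: α = 8/(2 + 1) = 8/3


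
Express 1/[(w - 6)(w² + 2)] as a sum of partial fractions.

Cover-up at w = 6: A = 1/(6² + 2) = 1/38. Then B = -A = -1/38, C = -A·(0 + 6) = -3/19
Result: (1/38)/(w - 6) - ((1/38)w + 3/19)/(w² + 2)


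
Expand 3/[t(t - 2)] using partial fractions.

3/t(t - 2) = P/t + Q/(t - 2). P = 3/(0 - 2) = -3/2, Q = 3/(2 - 0) = 3/2
Result: (-3/2)/t + (3/2)/(t - 2)


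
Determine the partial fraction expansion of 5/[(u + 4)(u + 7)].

5/(u + 4)(u + 7) = A/(u + 4) + B/(u + 7). A = 5/(-4 + 7) = 5/3, B = 5/(-7 + 4) = -5/3
Result: (5/3)/(u + 4) - (5/3)/(u + 7)


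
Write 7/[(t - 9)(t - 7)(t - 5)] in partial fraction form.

Using cover-up method: α = 7/8, β = -7/4, γ = 7/8
Result: (7/8)/(t - 9) - (7/4)/(t - 7) + (7/8)/(t - 5)


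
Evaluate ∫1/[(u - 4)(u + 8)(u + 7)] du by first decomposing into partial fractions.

Cover-up: α = 1/132, β = 1/12, γ = -1/11. Decomposition: (1/132)/(u - 4) + (1/12)/(u + 8) - (1/11)/(u + 7). Integrate each term: (1/132) ln|(u - 4)| + (1/12) ln|(u + 8)| - (1/11) ln|(u + 7)| + C


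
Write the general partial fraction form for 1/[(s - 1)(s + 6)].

Distinct linear factors: α/(s - 1) + β/(s + 6)


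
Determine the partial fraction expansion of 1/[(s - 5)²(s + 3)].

Cover-up at s=-3: R = 1/(-3 - 5)² = 1/64. Cover-up at s=5: Q = 1/(5 + 3) = 1/8. Comparing s² coeff: P = -R = -1/64
Result: (-1/64)/(s - 5) + (1/8)/(s - 5)² + (1/64)/(s + 3)


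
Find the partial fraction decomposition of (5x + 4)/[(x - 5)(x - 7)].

At x=5: α = (5·5 + 4)/(5 - 7) = -29/2. At x=7: β = (5·7 + 4)/(7 - 5) = 39/2
Result: (-29/2)/(x - 5) + (39/2)/(x - 7)


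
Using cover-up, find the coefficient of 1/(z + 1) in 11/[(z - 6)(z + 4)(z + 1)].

Cover (z + 1), set z=-1: 11/[(-1 - 6)(-1 + 4)] = -11/21


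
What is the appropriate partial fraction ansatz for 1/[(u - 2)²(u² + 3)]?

Repeated linear + quadratic: P/(u - 2) + Q/(u - 2)² + (Ru + S)/(u² + 3)


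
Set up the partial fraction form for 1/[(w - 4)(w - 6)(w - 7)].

Three distinct linear factors: A/(w - 4) + B/(w - 6) + C/(w - 7)


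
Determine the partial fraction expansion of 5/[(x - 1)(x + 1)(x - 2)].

Using cover-up method: A = -5/2, B = 5/6, C = 5/3
Result: (-5/2)/(x - 1) + (5/6)/(x + 1) + (5/3)/(x - 2)


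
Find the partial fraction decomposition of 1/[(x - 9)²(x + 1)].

Cover-up at x=-1: R = 1/(-1 - 9)² = 1/100. Cover-up at x=9: Q = 1/(9 + 1) = 1/10. Comparing x² coeff: P = -R = -1/100
Result: (-1/100)/(x - 9) + (1/10)/(x - 9)² + (1/100)/(x + 1)


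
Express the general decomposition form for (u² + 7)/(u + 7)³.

Repeated linear factor (power 3): A/(u + 7) + B/(u + 7)² + C/(u + 7)³


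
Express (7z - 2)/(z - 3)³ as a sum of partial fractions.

(7z - 2) = P(z - 3)² + Q(z - 3) + R. At z = 3: R = 7·3 - 2 = 19. Coefficients: P = 0, Q = 7
Result: 7/(z - 3)² + 19/(z - 3)³


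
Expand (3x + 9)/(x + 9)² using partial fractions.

(3x + 9) = A(x + 9) + B. At x = -9: B = 3·(-9) + 9 = -18. Coeff of x: A = 3
Result: 3/(x + 9) - 18/(x + 9)²


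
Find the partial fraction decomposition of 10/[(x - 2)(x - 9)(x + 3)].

Using cover-up method: A = -2/7, B = 5/42, C = 1/6
Result: (-2/7)/(x - 2) + (5/42)/(x - 9) + (1/6)/(x + 3)


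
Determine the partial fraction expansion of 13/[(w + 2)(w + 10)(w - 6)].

Using cover-up method: α = -13/64, β = 13/128, γ = 13/128
Result: (-13/64)/(w + 2) + (13/128)/(w + 10) + (13/128)/(w - 6)


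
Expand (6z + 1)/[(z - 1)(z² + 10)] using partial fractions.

At z=1: α = (6·1 + 1)/(1² + 10) = 7/11. β = -α = -7/11, γ = 6 - 1·α = 59/11
Result: (7/11)/(z - 1) - ((7/11)z - 59/11)/(z² + 10)


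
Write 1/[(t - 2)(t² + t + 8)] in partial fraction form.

Cover-up at t = 2: P = 1/(2² + 1·2 + 8) = 1/14. Then Q = -P = -1/14, R = -P·(1 + 2) = -3/14
Result: (1/14)/(t - 2) - ((1/14)t + 3/14)/(t² + t + 8)


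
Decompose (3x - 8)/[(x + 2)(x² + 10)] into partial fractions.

At x=-2: A = (3·(-2) - 8)/((-2)² + 10) = -1. B = -A = 1, C = 3 - (-2)·A = 1
Result: -1/(x + 2) + (x + 1)/(x² + 10)


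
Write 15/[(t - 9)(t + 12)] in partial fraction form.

15/(t - 9)(t + 12) = A/(t - 9) + B/(t + 12). A = 15/(9 + 12) = 5/7, B = 15/(-12 - 9) = -5/7
Result: (5/7)/(t - 9) - (5/7)/(t + 12)


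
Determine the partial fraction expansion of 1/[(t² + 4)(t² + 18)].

Coefficient matching gives α = γ = 0, β = 1/(18-4) = 1/14, δ = -β = -1/14
Result: (1/14)/(t² + 4) - (1/14)/(t² + 18)


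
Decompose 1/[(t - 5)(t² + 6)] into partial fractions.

Cover-up at t = 5: A = 1/(5² + 6) = 1/31. Then B = -A = -1/31, C = -A·(0 + 5) = -5/31
Result: (1/31)/(t - 5) - ((1/31)t + 5/31)/(t² + 6)


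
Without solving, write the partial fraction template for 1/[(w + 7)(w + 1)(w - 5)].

Three distinct linear factors: A/(w + 7) + B/(w + 1) + C/(w - 5)


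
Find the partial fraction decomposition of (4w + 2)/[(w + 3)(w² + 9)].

At w=-3: A = (4·(-3) + 2)/((-3)² + 9) = -5/9. B = -A = 5/9, C = 4 - (-3)·A = 7/3
Result: (-5/9)/(w + 3) + ((5/9)w + 7/3)/(w² + 9)


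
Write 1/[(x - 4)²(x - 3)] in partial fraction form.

Cover-up at x=3: γ = 1/(3 - 4)² = 1. Cover-up at x=4: β = 1/(4 - 3) = 1. Comparing x² coeff: α = -γ = -1
Result: -1/(x - 4) + 1/(x - 4)² + 1/(x - 3)


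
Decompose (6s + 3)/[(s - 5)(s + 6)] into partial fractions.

At s=5: α = (6·5 + 3)/(5 + 6) = 3. At s=-6: β = (6·(-6) + 3)/(-6 - 5) = 3
Result: 3/(s - 5) + 3/(s + 6)


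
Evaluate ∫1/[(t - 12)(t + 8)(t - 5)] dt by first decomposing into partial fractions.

Cover-up: α = 1/140, β = 1/260, γ = -1/91. Decomposition: (1/140)/(t - 12) + (1/260)/(t + 8) - (1/91)/(t - 5). Integrate each term: (1/140) ln|(t - 12)| + (1/260) ln|(t + 8)| - (1/91) ln|(t - 5)| + C


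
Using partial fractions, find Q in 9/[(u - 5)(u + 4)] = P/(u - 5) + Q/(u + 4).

Cover-up at u = -4: Q = 9/(-4 - 5) = -9/9 = -1


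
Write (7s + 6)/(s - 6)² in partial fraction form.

(7s + 6) = α(s - 6) + β. At s = 6: β = 7·6 + 6 = 48. Coeff of s: α = 7
Result: 7/(s - 6) + 48/(s - 6)²


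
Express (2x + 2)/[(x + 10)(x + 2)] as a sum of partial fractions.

At x=-10: α = (2·(-10) + 2)/(-10 + 2) = 9/4. At x=-2: β = (2·(-2) + 2)/(-2 + 10) = -1/4
Result: (9/4)/(x + 10) - (1/4)/(x + 2)


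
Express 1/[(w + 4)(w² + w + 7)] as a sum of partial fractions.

Cover-up at w = -4: P = 1/((-4)² + 1·(-4) + 7) = 1/19. Then Q = -P = -1/19, R = -P·(1 - 4) = 3/19
Result: (1/19)/(w + 4) - ((1/19)w - 3/19)/(w² + w + 7)


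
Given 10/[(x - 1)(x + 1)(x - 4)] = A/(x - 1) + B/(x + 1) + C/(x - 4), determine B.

Cover-up at x = -1: B = 10/[(-1 - 1)(-1 - 4)] = 10/[(-2)(-5)] = 10/10 = 1


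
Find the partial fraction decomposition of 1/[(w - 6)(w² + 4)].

Cover-up at w = 6: α = 1/(6² + 4) = 1/40. Then β = -α = -1/40, γ = -α·(0 + 6) = -3/20
Result: (1/40)/(w - 6) - ((1/40)w + 3/20)/(w² + 4)


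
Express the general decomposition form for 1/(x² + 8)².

Repeated quadratic factor: (Ax + B)/(x² + 8) + (Cx + D)/(x² + 8)²


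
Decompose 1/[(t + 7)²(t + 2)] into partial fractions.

Cover-up at t=-2: C = 1/(-2 + 7)² = 1/25. Cover-up at t=-7: B = 1/(-7 + 2) = -1/5. Comparing t² coeff: A = -C = -1/25
Result: (-1/25)/(t + 7) - (1/5)/(t + 7)² + (1/25)/(t + 2)


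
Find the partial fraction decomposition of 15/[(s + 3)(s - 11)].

15/(s + 3)(s - 11) = A/(s + 3) + B/(s - 11). A = 15/(-3 - 11) = -15/14, B = 15/(11 + 3) = 15/14
Result: (-15/14)/(s + 3) + (15/14)/(s - 11)


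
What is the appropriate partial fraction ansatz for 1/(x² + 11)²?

Repeated quadratic factor: (Ax + B)/(x² + 11) + (Cx + D)/(x² + 11)²


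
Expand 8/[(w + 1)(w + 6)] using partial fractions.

8/(w + 1)(w + 6) = A/(w + 1) + B/(w + 6). A = 8/(-1 + 6) = 8/5, B = 8/(-6 + 1) = -8/5
Result: (8/5)/(w + 1) - (8/5)/(w + 6)


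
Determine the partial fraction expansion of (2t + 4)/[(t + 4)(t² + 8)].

At t=-4: P = (2·(-4) + 4)/((-4)² + 8) = -1/6. Q = -P = 1/6, R = 2 - (-4)·P = 4/3
Result: (-1/6)/(t + 4) + ((1/6)t + 4/3)/(t² + 8)


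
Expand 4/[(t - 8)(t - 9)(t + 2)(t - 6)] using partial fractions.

Using Heaviside cover-up: (-1/5)/(t - 8) + (4/33)/(t - 9) - (1/220)/(t + 2) + (1/12)/(t - 6)


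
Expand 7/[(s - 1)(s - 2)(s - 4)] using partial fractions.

Using cover-up method: A = 7/3, B = -7/2, C = 7/6
Result: (7/3)/(s - 1) - (7/2)/(s - 2) + (7/6)/(s - 4)


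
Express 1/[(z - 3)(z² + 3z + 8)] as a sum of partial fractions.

Cover-up at z = 3: α = 1/(3² + 3·3 + 8) = 1/26. Then β = -α = -1/26, γ = -α·(3 + 3) = -3/13
Result: (1/26)/(z - 3) - ((1/26)z + 3/13)/(z² + 3z + 8)


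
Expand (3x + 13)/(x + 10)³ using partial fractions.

(3x + 13) = A(x + 10)² + B(x + 10) + C. At x = -10: C = 3·(-10) + 13 = -17. Coefficients: A = 0, B = 3
Result: 3/(x + 10)² - 17/(x + 10)³


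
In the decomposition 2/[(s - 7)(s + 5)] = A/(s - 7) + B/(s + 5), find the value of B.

Cover-up at s = -5: B = 2/(-5 - 7) = -2/12 = -1/6


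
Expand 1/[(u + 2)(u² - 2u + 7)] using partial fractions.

Cover-up at u = -2: A = 1/((-2)² - 2·(-2) + 7) = 1/15. Then B = -A = -1/15, C = -A·(-2 - 2) = 4/15
Result: (1/15)/(u + 2) - ((1/15)u - 4/15)/(u² - 2u + 7)


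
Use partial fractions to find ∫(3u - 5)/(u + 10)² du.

Decompose: A = 3, B = 3·(-10) - 5 = -35, so (3u - 5)/(u + 10)² = 3/(u + 10) - 35/(u + 10)². Integrate: ∫ A/(u + 10) du = 3 ln|(u + 10)|; ∫ B/(u + 10)² du = 35/(u + 10). Sum: 3 ln|(u + 10)| + 35/(u + 10) + C


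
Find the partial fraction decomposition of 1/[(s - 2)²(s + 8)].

Cover-up at s=-8: γ = 1/(-8 - 2)² = 1/100. Cover-up at s=2: β = 1/(2 + 8) = 1/10. Comparing s² coeff: α = -γ = -1/100
Result: (-1/100)/(s - 2) + (1/10)/(s - 2)² + (1/100)/(s + 8)


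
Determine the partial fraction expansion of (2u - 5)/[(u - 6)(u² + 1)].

At u=6: A = (2·6 - 5)/(6² + 1) = 7/37. B = -A = -7/37, C = 2 - 6·A = 32/37
Result: (7/37)/(u - 6) - ((7/37)u - 32/37)/(u² + 1)


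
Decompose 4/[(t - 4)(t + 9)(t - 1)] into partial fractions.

Using cover-up method: A = 4/39, B = 2/65, C = -2/15
Result: (4/39)/(t - 4) + (2/65)/(t + 9) - (2/15)/(t - 1)


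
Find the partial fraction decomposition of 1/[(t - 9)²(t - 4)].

Cover-up at t=4: R = 1/(4 - 9)² = 1/25. Cover-up at t=9: Q = 1/(9 - 4) = 1/5. Comparing t² coeff: P = -R = -1/25
Result: (-1/25)/(t - 9) + (1/5)/(t - 9)² + (1/25)/(t - 4)


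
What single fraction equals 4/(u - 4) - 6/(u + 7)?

Common denominator (u - 4)(u + 7). Numerator: 4(u + 7) - 6(u - 4) = (4u + 28) - (6u - 24) = -2u + 52
Result: (-2u + 52)/[(u - 4)(u + 7)]


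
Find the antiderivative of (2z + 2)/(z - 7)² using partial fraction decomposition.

Decompose: P = 2, Q = 2·7 + 2 = 16, so (2z + 2)/(z - 7)² = 2/(z - 7) + 16/(z - 7)². Integrate: ∫ P/(z - 7) dz = 2 ln|(z - 7)|; ∫ Q/(z - 7)² dz = -16/(z - 7). Sum: 2 ln|(z - 7)| - 16/(z - 7) + C


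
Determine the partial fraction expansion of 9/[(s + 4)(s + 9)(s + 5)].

Using cover-up method: A = 9/5, B = 9/20, C = -9/4
Result: (9/5)/(s + 4) + (9/20)/(s + 9) - (9/4)/(s + 5)


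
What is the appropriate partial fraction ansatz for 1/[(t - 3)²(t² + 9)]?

Repeated linear + quadratic: A/(t - 3) + B/(t - 3)² + (Ct + D)/(t² + 9)


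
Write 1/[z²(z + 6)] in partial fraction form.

Cover-up at z=-6: R = 1/(-6 - 0)² = 1/36. Cover-up at z=0: Q = 1/(0 + 6) = 1/6. Comparing z² coeff: P = -R = -1/36
Result: (-1/36)/z + (1/6)/z² + (1/36)/(z + 6)


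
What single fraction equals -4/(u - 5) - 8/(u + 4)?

Common denominator (u - 5)(u + 4). Numerator: -4(u + 4) - 8(u - 5) = (-4u - 16) - (8u - 40) = -12u + 24
Result: (-12u + 24)/[(u - 5)(u + 4)]


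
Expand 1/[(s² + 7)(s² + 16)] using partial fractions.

Coefficient matching gives α = γ = 0, β = 1/(16-7) = 1/9, δ = -β = -1/9
Result: (1/9)/(s² + 7) - (1/9)/(s² + 16)


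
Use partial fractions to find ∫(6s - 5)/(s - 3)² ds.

Decompose: P = 6, Q = 6·3 - 5 = 13, so (6s - 5)/(s - 3)² = 6/(s - 3) + 13/(s - 3)². Integrate: ∫ P/(s - 3) ds = 6 ln|(s - 3)|; ∫ Q/(s - 3)² ds = -13/(s - 3). Sum: 6 ln|(s - 3)| - 13/(s - 3) + C


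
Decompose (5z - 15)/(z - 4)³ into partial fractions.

(5z - 15) = A(z - 4)² + B(z - 4) + C. At z = 4: C = 5·4 - 15 = 5. Coefficients: A = 0, B = 5
Result: 5/(z - 4)² + 5/(z - 4)³


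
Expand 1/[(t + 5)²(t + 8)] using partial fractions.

Cover-up at t=-8: C = 1/(-8 + 5)² = 1/9. Cover-up at t=-5: B = 1/(-5 + 8) = 1/3. Comparing t² coeff: A = -C = -1/9
Result: (-1/9)/(t + 5) + (1/3)/(t + 5)² + (1/9)/(t + 8)


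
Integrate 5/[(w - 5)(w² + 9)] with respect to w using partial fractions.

Cover-up at w=5: A = 5/(5²+9) = 5/34. Coeff matching: B = -5/34, C = -25/34. Decomposition: (5/34)/(w - 5) - ((5/34)w + 25/34)/(w² + 9). Integrate: linear → ln, quadratic → (1/2)ln + arctan: (5/34) ln|(w - 5)| - (5/68) ln(w² + 9) - (25/102) arctan(w/3) + C


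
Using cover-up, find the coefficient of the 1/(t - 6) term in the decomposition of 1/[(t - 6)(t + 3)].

Cover (t - 6), set t=6: 1/((t + 3) at t=6) = 1/(9) = 1/9


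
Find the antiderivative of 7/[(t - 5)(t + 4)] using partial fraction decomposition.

Decompose: 7/[(t - 5)(t + 4)] = (7/9)/(t - 5) - (7/9)/(t + 4). Integrate each term: (7/9) ln|(t - 5)| - (7/9) ln|(t + 4)| + C


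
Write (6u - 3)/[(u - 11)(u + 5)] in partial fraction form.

At u=11: A = (6·11 - 3)/(11 + 5) = 63/16. At u=-5: B = (6·(-5) - 3)/(-5 - 11) = 33/16
Result: (63/16)/(u - 11) + (33/16)/(u + 5)


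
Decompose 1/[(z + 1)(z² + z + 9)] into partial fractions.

Cover-up at z = -1: P = 1/((-1)² + 1·(-1) + 9) = 1/9. Then Q = -P = -1/9, R = -P·(1 - 1) = 0
Result: (1/9)/(z + 1) - ((1/9)z)/(z² + z + 9)


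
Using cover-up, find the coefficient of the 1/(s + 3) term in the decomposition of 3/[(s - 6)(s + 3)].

Cover (s + 3), set s=-3: 3/((s - 6) at s=-3) = 3/(-9) = -1/3


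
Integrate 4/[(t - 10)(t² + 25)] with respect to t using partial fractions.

Cover-up at t=10: A = 4/(10²+25) = 4/125. Coeff matching: B = -4/125, C = -8/25. Decomposition: (4/125)/(t - 10) - ((4/125)t + 8/25)/(t² + 25). Integrate: linear → ln, quadratic → (1/2)ln + arctan: (4/125) ln|(t - 10)| - (2/125) ln(t² + 25) - (8/125) arctan(t/5) + C


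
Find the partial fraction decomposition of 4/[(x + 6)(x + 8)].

4/(x + 6)(x + 8) = P/(x + 6) + Q/(x + 8). P = 4/(-6 + 8) = 2, Q = 4/(-8 + 6) = -2
Result: 2/(x + 6) - 2/(x + 8)


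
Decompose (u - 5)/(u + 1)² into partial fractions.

(u - 5) = α(u + 1) + β. At u = -1: β = 1·(-1) - 5 = -6. Coeff of u: α = 1
Result: 1/(u + 1) - 6/(u + 1)²


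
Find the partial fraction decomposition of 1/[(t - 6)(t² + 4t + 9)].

Cover-up at t = 6: A = 1/(6² + 4·6 + 9) = 1/69. Then B = -A = -1/69, C = -A·(4 + 6) = -10/69
Result: (1/69)/(t - 6) - ((1/69)t + 10/69)/(t² + 4t + 9)


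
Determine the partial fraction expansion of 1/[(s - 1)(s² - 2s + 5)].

Cover-up at s = 1: α = 1/(1² - 2·1 + 5) = 1/4. Then β = -α = -1/4, γ = -α·(-2 + 1) = 1/4
Result: (1/4)/(s - 1) - ((1/4)s - 1/4)/(s² - 2s + 5)


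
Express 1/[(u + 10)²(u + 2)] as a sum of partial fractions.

Cover-up at u=-2: R = 1/(-2 + 10)² = 1/64. Cover-up at u=-10: Q = 1/(-10 + 2) = -1/8. Comparing u² coeff: P = -R = -1/64
Result: (-1/64)/(u + 10) - (1/8)/(u + 10)² + (1/64)/(u + 2)


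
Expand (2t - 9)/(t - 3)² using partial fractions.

(2t - 9) = P(t - 3) + Q. At t = 3: Q = 2·3 - 9 = -3. Coeff of t: P = 2
Result: 2/(t - 3) - 3/(t - 3)²


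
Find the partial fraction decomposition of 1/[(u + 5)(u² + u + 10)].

Cover-up at u = -5: α = 1/((-5)² + 1·(-5) + 10) = 1/30. Then β = -α = -1/30, γ = -α·(1 - 5) = 2/15
Result: (1/30)/(u + 5) - ((1/30)u - 2/15)/(u² + u + 10)


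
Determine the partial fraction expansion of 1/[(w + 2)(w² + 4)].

Cover-up at w = -2: A = 1/((-2)² + 4) = 1/8. Then B = -A = -1/8, C = -A·(0 - 2) = 1/4
Result: (1/8)/(w + 2) - ((1/8)w - 1/4)/(w² + 4)


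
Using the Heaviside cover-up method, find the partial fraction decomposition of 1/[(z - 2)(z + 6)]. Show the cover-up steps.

Cover (z - 2): set z=2, get A = 1/(2 + 6) = 1/8. Cover (z + 6): set z=-6, get B = 1/(-6 - 2) = -1/8.
Result: (1/8)/(z - 2) - (1/8)/(z + 6)


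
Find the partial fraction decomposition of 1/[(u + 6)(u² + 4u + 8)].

Cover-up at u = -6: A = 1/((-6)² + 4·(-6) + 8) = 1/20. Then B = -A = -1/20, C = -A·(4 - 6) = 1/10
Result: (1/20)/(u + 6) - ((1/20)u - 1/10)/(u² + 4u + 8)


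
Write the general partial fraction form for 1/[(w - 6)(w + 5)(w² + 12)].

Two linear + quadratic: A/(w - 6) + B/(w + 5) + (Cw + D)/(w² + 12)


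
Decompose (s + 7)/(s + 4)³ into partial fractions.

(s + 7) = α(s + 4)² + β(s + 4) + γ. At s = -4: γ = 1·(-4) + 7 = 3. Coefficients: α = 0, β = 1
Result: 1/(s + 4)² + 3/(s + 4)³


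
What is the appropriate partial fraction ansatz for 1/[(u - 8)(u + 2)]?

Distinct linear factors: P/(u - 8) + Q/(u + 2)


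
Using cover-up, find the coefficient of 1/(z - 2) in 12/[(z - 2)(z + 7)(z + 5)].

Cover (z - 2), set z=2: 12/[(2 + 7)(2 + 5)] = 4/21


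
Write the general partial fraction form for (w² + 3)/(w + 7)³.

Repeated linear factor (power 3): A/(w + 7) + B/(w + 7)² + C/(w + 7)³


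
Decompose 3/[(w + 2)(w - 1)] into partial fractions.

3/(w + 2)(w - 1) = P/(w + 2) + Q/(w - 1). P = 3/(-2 - 1) = -1, Q = 3/(1 + 2) = 1
Result: -1/(w + 2) + 1/(w - 1)


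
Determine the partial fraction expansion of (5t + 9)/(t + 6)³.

(5t + 9) = A(t + 6)² + B(t + 6) + C. At t = -6: C = 5·(-6) + 9 = -21. Coefficients: A = 0, B = 5
Result: 5/(t + 6)² - 21/(t + 6)³


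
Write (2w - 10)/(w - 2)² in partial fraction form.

(2w - 10) = P(w - 2) + Q. At w = 2: Q = 2·2 - 10 = -6. Coeff of w: P = 2
Result: 2/(w - 2) - 6/(w - 2)²


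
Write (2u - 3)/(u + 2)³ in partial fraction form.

(2u - 3) = α(u + 2)² + β(u + 2) + γ. At u = -2: γ = 2·(-2) - 3 = -7. Coefficients: α = 0, β = 2
Result: 2/(u + 2)² - 7/(u + 2)³


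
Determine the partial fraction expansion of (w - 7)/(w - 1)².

(w - 7) = P(w - 1) + Q. At w = 1: Q = 1·1 - 7 = -6. Coeff of w: P = 1
Result: 1/(w - 1) - 6/(w - 1)²
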